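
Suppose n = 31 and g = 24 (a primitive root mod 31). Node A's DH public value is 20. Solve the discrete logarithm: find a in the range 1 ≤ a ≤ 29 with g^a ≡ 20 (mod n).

Try successive powers of 24 modulo 31:
24^1 ≡ 24
24^2 ≡ 18
24^3 ≡ 29
24^4 ≡ 14
24^5 ≡ 26
24^6 ≡ 4
24^7 ≡ 3
24^8 ≡ 10
24^9 ≡ 23
24^10 ≡ 25
24^11 ≡ 11
24^12 ≡ 16
24^13 ≡ 12
24^14 ≡ 9
24^15 ≡ 30
24^16 ≡ 7
24^17 ≡ 13
24^18 ≡ 2
24^19 ≡ 17
24^20 ≡ 5
24^21 ≡ 27
24^22 ≡ 28
24^23 ≡ 21
24^24 ≡ 8
24^25 ≡ 6
24^26 ≡ 20
Found: a = 26.

26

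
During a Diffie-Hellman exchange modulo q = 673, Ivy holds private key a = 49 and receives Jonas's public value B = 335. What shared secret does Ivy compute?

Shared key K = 335^49 mod 673.
335^1 ≡ 335 (mod 673)
335^2 = (335^1)^2 ≡ 335^2 = 112225 ≡ 507 (mod 673)
335^4 = (335^2)^2 ≡ 507^2 = 257049 ≡ 636 (mod 673)
335^8 = (335^4)^2 ≡ 636^2 = 404496 ≡ 23 (mod 673)
335^16 = (335^8)^2 ≡ 23^2 = 529 ≡ 529 (mod 673)
335^32 = (335^16)^2 ≡ 529^2 = 279841 ≡ 546 (mod 673)
335^49 = 335^32 · 335^16 · 335^1 ≡ 546 · 529 · 335 ≡ 161 (mod 673).

161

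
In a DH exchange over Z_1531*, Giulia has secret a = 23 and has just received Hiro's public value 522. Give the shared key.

Shared key K = 522^23 mod 1531.
522^1 ≡ 522 (mod 1531)
522^2 = (522^1)^2 ≡ 522^2 = 272484 ≡ 1497 (mod 1531)
522^4 = (522^2)^2 ≡ 1497^2 = 2241009 ≡ 1156 (mod 1531)
522^8 = (522^4)^2 ≡ 1156^2 = 1336336 ≡ 1304 (mod 1531)
522^16 = (522^8)^2 ≡ 1304^2 = 1700416 ≡ 1006 (mod 1531)
522^23 = 522^16 · 522^4 · 522^2 · 522^1 ≡ 1006 · 1156 · 1497 · 522 ≡ 1029 (mod 1531).

1029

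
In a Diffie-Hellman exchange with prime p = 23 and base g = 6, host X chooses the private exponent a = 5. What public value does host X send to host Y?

Public value = 6^{5} \pmod{23}.
6^1 ≡ 6 (mod 23)
6^2 = (6^1)^2 ≡ 6^2 = 36 ≡ 13 (mod 23)
6^4 = (6^2)^2 ≡ 13^2 = 169 ≡ 8 (mod 23)
6^5 = 6^4 · 6^1 ≡ 8 · 6 ≡ 2 (mod 23).

2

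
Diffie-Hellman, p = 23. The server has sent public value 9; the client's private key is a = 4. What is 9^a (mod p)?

6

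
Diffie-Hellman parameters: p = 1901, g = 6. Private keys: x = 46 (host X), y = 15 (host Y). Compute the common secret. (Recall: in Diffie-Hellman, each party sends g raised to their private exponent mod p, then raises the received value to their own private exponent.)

997

Host Y sends B = g^y mod p = 6^15 mod 1901.
6^1 ≡ 6 (mod 1901)
6^2 = (6^1)^2 ≡ 6^2 = 36 ≡ 36 (mod 1901)
6^4 = (6^2)^2 ≡ 36^2 = 1296 ≡ 1296 (mod 1901)
6^8 = (6^4)^2 ≡ 1296^2 = 1679616 ≡ 1033 (mod 1901)
6^15 = 6^8 · 6^4 · 6^2 · 6^1 ≡ 1033 · 1296 · 36 · 6 ≡ 1372 (mod 1901).
So B = 1372. Host X then computes K = B^x mod p = 1372^46 mod 1901.
1372^1 ≡ 1372 (mod 1901)
1372^2 = (1372^1)^2 ≡ 1372^2 = 1882384 ≡ 394 (mod 1901)
1372^4 = (1372^2)^2 ≡ 394^2 = 155236 ≡ 1255 (mod 1901)
1372^8 = (1372^4)^2 ≡ 1255^2 = 1575025 ≡ 997 (mod 1901)
1372^16 = (1372^8)^2 ≡ 997^2 = 994009 ≡ 1687 (mod 1901)
1372^32 = (1372^16)^2 ≡ 1687^2 = 2845969 ≡ 172 (mod 1901)
1372^46 = 1372^32 · 1372^8 · 1372^4 · 1372^2 ≡ 172 · 997 · 1255 · 394 ≡ 997 (mod 1901).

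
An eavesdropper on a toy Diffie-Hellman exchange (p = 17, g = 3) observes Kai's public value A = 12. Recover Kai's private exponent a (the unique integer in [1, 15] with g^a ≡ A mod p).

Try successive powers of 3 modulo 17:
3^1 ≡ 3
3^2 ≡ 9
3^3 ≡ 10
3^4 ≡ 13
3^5 ≡ 5
3^6 ≡ 15
3^7 ≡ 11
3^8 ≡ 16
3^9 ≡ 14
3^10 ≡ 8
3^11 ≡ 7
3^12 ≡ 4
3^13 ≡ 12
Found: a = 13.

13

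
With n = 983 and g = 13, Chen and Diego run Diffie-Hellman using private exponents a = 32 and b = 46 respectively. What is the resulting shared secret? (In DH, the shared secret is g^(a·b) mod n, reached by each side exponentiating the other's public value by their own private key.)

Chen sends A = g^a mod n = 13^32 mod 983.
13^1 ≡ 13 (mod 983)
13^2 = (13^1)^2 ≡ 13^2 = 169 ≡ 169 (mod 983)
13^4 = (13^2)^2 ≡ 169^2 = 28561 ≡ 54 (mod 983)
13^8 = (13^4)^2 ≡ 54^2 = 2916 ≡ 950 (mod 983)
13^16 = (13^8)^2 ≡ 950^2 = 902500 ≡ 106 (mod 983)
13^32 = (13^16)^2 ≡ 106^2 = 11236 ≡ 423 (mod 983)
So A = 423. Diego then computes K = A^b mod n = 423^46 mod 983.
423^1 ≡ 423 (mod 983)
423^2 = (423^1)^2 ≡ 423^2 = 178929 ≡ 23 (mod 983)
423^4 = (423^2)^2 ≡ 23^2 = 529 ≡ 529 (mod 983)
423^8 = (423^4)^2 ≡ 529^2 = 279841 ≡ 669 (mod 983)
423^16 = (423^8)^2 ≡ 669^2 = 447561 ≡ 296 (mod 983)
423^32 = (423^16)^2 ≡ 296^2 = 87616 ≡ 129 (mod 983)
423^46 = 423^32 · 423^8 · 423^4 · 423^2 ≡ 129 · 669 · 529 · 23 ≡ 378 (mod 983).

378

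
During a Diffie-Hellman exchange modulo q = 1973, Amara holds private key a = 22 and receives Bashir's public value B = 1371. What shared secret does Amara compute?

Shared key K = 1371^22 mod 1973.
1371^1 ≡ 1371 (mod 1973)
1371^2 = (1371^1)^2 ≡ 1371^2 = 1879641 ≡ 1345 (mod 1973)
1371^4 = (1371^2)^2 ≡ 1345^2 = 1809025 ≡ 1757 (mod 1973)
1371^8 = (1371^4)^2 ≡ 1757^2 = 3087049 ≡ 1277 (mod 1973)
1371^16 = (1371^8)^2 ≡ 1277^2 = 1630729 ≡ 1031 (mod 1973)
1371^22 = 1371^16 · 1371^4 · 1371^2 ≡ 1031 · 1757 · 1345 ≡ 929 (mod 1973).

929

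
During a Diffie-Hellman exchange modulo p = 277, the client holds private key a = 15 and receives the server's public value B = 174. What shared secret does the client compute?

149

Shared key K = 174^15 mod 277.
174^1 ≡ 174 (mod 277)
174^2 = (174^1)^2 ≡ 174^2 = 30276 ≡ 83 (mod 277)
174^4 = (174^2)^2 ≡ 83^2 = 6889 ≡ 241 (mod 277)
174^8 = (174^4)^2 ≡ 241^2 = 58081 ≡ 188 (mod 277)
174^15 = 174^8 · 174^4 · 174^2 · 174^1 ≡ 188 · 241 · 83 · 174 ≡ 149 (mod 277).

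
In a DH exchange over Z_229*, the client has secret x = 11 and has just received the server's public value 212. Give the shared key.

185

Shared key K = 212^11 mod 229.
212^1 ≡ 212 (mod 229)
212^2 = (212^1)^2 ≡ 212^2 = 44944 ≡ 60 (mod 229)
212^4 = (212^2)^2 ≡ 60^2 = 3600 ≡ 165 (mod 229)
212^8 = (212^4)^2 ≡ 165^2 = 27225 ≡ 203 (mod 229)
212^11 = 212^8 · 212^2 · 212^1 ≡ 203 · 60 · 212 ≡ 185 (mod 229).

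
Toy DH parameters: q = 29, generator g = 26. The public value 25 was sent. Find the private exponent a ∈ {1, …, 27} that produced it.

20

Try successive powers of 26 modulo 29:
26^1 ≡ 26
26^2 ≡ 9
26^3 ≡ 2
26^4 ≡ 23
26^5 ≡ 18
26^6 ≡ 4
26^7 ≡ 17
26^8 ≡ 7
26^9 ≡ 8
26^10 ≡ 5
26^11 ≡ 14
26^12 ≡ 16
26^13 ≡ 10
26^14 ≡ 28
26^15 ≡ 3
26^16 ≡ 20
26^17 ≡ 27
26^18 ≡ 6
26^19 ≡ 11
26^20 ≡ 25
Found: a = 20.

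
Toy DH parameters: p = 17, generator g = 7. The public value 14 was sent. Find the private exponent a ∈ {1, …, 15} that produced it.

11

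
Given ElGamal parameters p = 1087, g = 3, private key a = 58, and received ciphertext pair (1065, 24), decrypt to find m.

Shared mask s = c₁^a mod p = 1065^58 mod 1087.
1065^1 ≡ 1065 (mod 1087)
1065^2 = (1065^1)^2 ≡ 1065^2 = 1134225 ≡ 484 (mod 1087)
1065^4 = (1065^2)^2 ≡ 484^2 = 234256 ≡ 551 (mod 1087)
1065^8 = (1065^4)^2 ≡ 551^2 = 303601 ≡ 328 (mod 1087)
1065^16 = (1065^8)^2 ≡ 328^2 = 107584 ≡ 1058 (mod 1087)
1065^32 = (1065^16)^2 ≡ 1058^2 = 1119364 ≡ 841 (mod 1087)
1065^58 = 1065^32 · 1065^16 · 1065^8 · 1065^2 ≡ 841 · 1058 · 328 · 484 ≡ 164 (mod 1087).
So s = 164; s⁻¹ ≡ 802 (mod 1087).
m = c₂ · s⁻¹ mod 1087 = 24 · 802 mod 1087 = 769.

769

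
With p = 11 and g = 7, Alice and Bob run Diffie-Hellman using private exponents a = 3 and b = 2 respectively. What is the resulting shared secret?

Alice sends A = g^a mod p = 7^3 mod 11.
7^1 ≡ 7 (mod 11)
7^2 = (7^1)^2 ≡ 7^2 = 49 ≡ 5 (mod 11)
7^3 = 7^2 · 7^1 ≡ 5 · 7 ≡ 2 (mod 11).
So A = 2. Bob then computes K = A^b mod p = 2^2 mod 11.
2^1 ≡ 2 (mod 11)
2^2 = (2^1)^2 ≡ 2^2 = 4 ≡ 4 (mod 11)

4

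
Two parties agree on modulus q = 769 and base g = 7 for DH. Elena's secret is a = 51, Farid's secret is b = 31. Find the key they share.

233

Farid sends B = g^b mod q = 7^31 mod 769.
7^1 ≡ 7 (mod 769)
7^2 = (7^1)^2 ≡ 7^2 = 49 ≡ 49 (mod 769)
7^4 = (7^2)^2 ≡ 49^2 = 2401 ≡ 94 (mod 769)
7^8 = (7^4)^2 ≡ 94^2 = 8836 ≡ 377 (mod 769)
7^16 = (7^8)^2 ≡ 377^2 = 142129 ≡ 633 (mod 769)
7^31 = 7^16 · 7^8 · 7^4 · 7^2 · 7^1 ≡ 633 · 377 · 94 · 49 · 7 ≡ 555 (mod 769).
So B = 555. Elena then computes K = B^a mod q = 555^51 mod 769.
555^1 ≡ 555 (mod 769)
555^2 = (555^1)^2 ≡ 555^2 = 308025 ≡ 425 (mod 769)
555^4 = (555^2)^2 ≡ 425^2 = 180625 ≡ 679 (mod 769)
555^8 = (555^4)^2 ≡ 679^2 = 461041 ≡ 410 (mod 769)
555^16 = (555^8)^2 ≡ 410^2 = 168100 ≡ 458 (mod 769)
555^32 = (555^16)^2 ≡ 458^2 = 209764 ≡ 596 (mod 769)
555^51 = 555^32 · 555^16 · 555^2 · 555^1 ≡ 596 · 458 · 425 · 555 ≡ 233 (mod 769).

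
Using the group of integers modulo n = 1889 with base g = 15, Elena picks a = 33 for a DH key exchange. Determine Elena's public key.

Public value = 15^33 (mod 1889).
15^1 ≡ 15 (mod 1889)
15^2 = (15^1)^2 ≡ 15^2 = 225 ≡ 225 (mod 1889)
15^4 = (15^2)^2 ≡ 225^2 = 50625 ≡ 1511 (mod 1889)
15^8 = (15^4)^2 ≡ 1511^2 = 2283121 ≡ 1209 (mod 1889)
15^16 = (15^8)^2 ≡ 1209^2 = 1461681 ≡ 1484 (mod 1889)
15^32 = (15^16)^2 ≡ 1484^2 = 2202256 ≡ 1571 (mod 1889)
15^33 = 15^32 · 15^1 ≡ 1571 · 15 ≡ 897 (mod 1889).

897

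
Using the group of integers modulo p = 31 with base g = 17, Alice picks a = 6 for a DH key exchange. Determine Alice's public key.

Public value = 17^6 mod 31.
17^1 ≡ 17 (mod 31)
17^2 = (17^1)^2 ≡ 17^2 = 289 ≡ 10 (mod 31)
17^4 = (17^2)^2 ≡ 10^2 = 100 ≡ 7 (mod 31)
17^6 = 17^4 · 17^2 ≡ 7 · 10 ≡ 8 (mod 31).

8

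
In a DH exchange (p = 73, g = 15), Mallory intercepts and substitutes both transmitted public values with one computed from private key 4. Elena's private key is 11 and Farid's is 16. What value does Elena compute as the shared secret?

18

Elena receives Mallory's public value M = 15^4 mod 73 instead of the honest one.
15^1 ≡ 15 (mod 73)
15^2 = (15^1)^2 ≡ 15^2 = 225 ≡ 6 (mod 73)
15^4 = (15^2)^2 ≡ 6^2 = 36 ≡ 36 (mod 73)
So M = 36. Elena computes K = M^11 mod 73.
36^1 ≡ 36 (mod 73)
36^2 = (36^1)^2 ≡ 36^2 = 1296 ≡ 55 (mod 73)
36^4 = (36^2)^2 ≡ 55^2 = 3025 ≡ 32 (mod 73)
36^8 = (36^4)^2 ≡ 32^2 = 1024 ≡ 2 (mod 73)
36^11 = 36^8 · 36^2 · 36^1 ≡ 2 · 55 · 36 ≡ 18 (mod 73).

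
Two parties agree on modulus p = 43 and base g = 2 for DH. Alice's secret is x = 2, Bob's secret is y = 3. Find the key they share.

21

Bob sends B = g^y mod p = 2^3 mod 43.
2^1 ≡ 2 (mod 43)
2^2 = (2^1)^2 ≡ 2^2 = 4 ≡ 4 (mod 43)
2^3 = 2^2 · 2^1 ≡ 4 · 2 ≡ 8 (mod 43).
So B = 8. Alice then computes K = B^x mod p = 8^2 mod 43.
8^1 ≡ 8 (mod 43)
8^2 = (8^1)^2 ≡ 8^2 = 64 ≡ 21 (mod 43)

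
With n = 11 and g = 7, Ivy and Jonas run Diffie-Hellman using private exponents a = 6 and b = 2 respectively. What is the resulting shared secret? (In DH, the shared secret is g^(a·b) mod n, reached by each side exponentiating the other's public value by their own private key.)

Jonas sends B = g^b mod n = 7^2 mod 11.
7^1 ≡ 7 (mod 11)
7^2 = (7^1)^2 ≡ 7^2 = 49 ≡ 5 (mod 11)
So B = 5. Ivy then computes K = B^a mod n = 5^6 mod 11.
5^1 ≡ 5 (mod 11)
5^2 = (5^1)^2 ≡ 5^2 = 25 ≡ 3 (mod 11)
5^4 = (5^2)^2 ≡ 3^2 = 9 ≡ 9 (mod 11)
5^6 = 5^4 · 5^2 ≡ 9 · 3 ≡ 5 (mod 11).

5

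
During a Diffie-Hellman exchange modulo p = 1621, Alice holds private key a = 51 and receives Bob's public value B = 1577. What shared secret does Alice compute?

Shared key K = 1577^51 mod 1621.
1577^1 ≡ 1577 (mod 1621)
1577^2 = (1577^1)^2 ≡ 1577^2 = 2486929 ≡ 315 (mod 1621)
1577^4 = (1577^2)^2 ≡ 315^2 = 99225 ≡ 344 (mod 1621)
1577^8 = (1577^4)^2 ≡ 344^2 = 118336 ≡ 3 (mod 1621)
1577^16 = (1577^8)^2 ≡ 3^2 = 9 ≡ 9 (mod 1621)
1577^32 = (1577^16)^2 ≡ 9^2 = 81 ≡ 81 (mod 1621)
1577^51 = 1577^32 · 1577^16 · 1577^2 · 1577^1 ≡ 81 · 9 · 315 · 1577 ≡ 1374 (mod 1621).

1374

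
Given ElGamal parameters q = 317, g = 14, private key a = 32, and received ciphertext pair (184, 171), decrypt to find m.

Shared mask s = c₁^a mod q = 184^32 mod 317.
184^1 ≡ 184 (mod 317)
184^2 = (184^1)^2 ≡ 184^2 = 33856 ≡ 254 (mod 317)
184^4 = (184^2)^2 ≡ 254^2 = 64516 ≡ 165 (mod 317)
184^8 = (184^4)^2 ≡ 165^2 = 27225 ≡ 280 (mod 317)
184^16 = (184^8)^2 ≡ 280^2 = 78400 ≡ 101 (mod 317)
184^32 = (184^16)^2 ≡ 101^2 = 10201 ≡ 57 (mod 317)
So s = 57; s⁻¹ ≡ 89 (mod 317).
m = c₂ · s⁻¹ mod 317 = 171 · 89 mod 317 = 3.

3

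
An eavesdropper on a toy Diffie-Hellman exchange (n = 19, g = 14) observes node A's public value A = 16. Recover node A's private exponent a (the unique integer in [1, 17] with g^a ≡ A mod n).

16

Try successive powers of 14 modulo 19:
14^1 ≡ 14
14^2 ≡ 6
14^3 ≡ 8
14^4 ≡ 17
14^5 ≡ 10
14^6 ≡ 7
14^7 ≡ 3
14^8 ≡ 4
14^9 ≡ 18
14^10 ≡ 5
14^11 ≡ 13
14^12 ≡ 11
14^13 ≡ 2
14^14 ≡ 9
14^15 ≡ 12
14^16 ≡ 16
Found: a = 16.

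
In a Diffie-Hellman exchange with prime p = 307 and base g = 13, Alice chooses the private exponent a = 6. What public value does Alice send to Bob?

Public value = 13^6 (mod 307).
13^1 ≡ 13 (mod 307)
13^2 = (13^1)^2 ≡ 13^2 = 169 ≡ 169 (mod 307)
13^4 = (13^2)^2 ≡ 169^2 = 28561 ≡ 10 (mod 307)
13^6 = 13^4 · 13^2 ≡ 10 · 169 ≡ 155 (mod 307).

155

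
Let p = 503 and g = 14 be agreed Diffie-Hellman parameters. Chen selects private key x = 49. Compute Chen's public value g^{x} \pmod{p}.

423

Public value = 14^{49} \pmod{503}.
14^1 ≡ 14 (mod 503)
14^2 = (14^1)^2 ≡ 14^2 = 196 ≡ 196 (mod 503)
14^4 = (14^2)^2 ≡ 196^2 = 38416 ≡ 188 (mod 503)
14^8 = (14^4)^2 ≡ 188^2 = 35344 ≡ 134 (mod 503)
14^16 = (14^8)^2 ≡ 134^2 = 17956 ≡ 351 (mod 503)
14^32 = (14^16)^2 ≡ 351^2 = 123201 ≡ 469 (mod 503)
14^49 = 14^32 · 14^16 · 14^1 ≡ 469 · 351 · 14 ≡ 423 (mod 503).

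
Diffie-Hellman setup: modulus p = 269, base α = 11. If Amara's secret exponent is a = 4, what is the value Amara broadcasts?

Public value = 11^4 mod 269.
11^1 ≡ 11 (mod 269)
11^2 = (11^1)^2 ≡ 11^2 = 121 ≡ 121 (mod 269)
11^4 = (11^2)^2 ≡ 121^2 = 14641 ≡ 115 (mod 269)

115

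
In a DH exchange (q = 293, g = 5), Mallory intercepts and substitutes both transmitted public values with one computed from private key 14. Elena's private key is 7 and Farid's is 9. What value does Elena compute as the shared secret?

202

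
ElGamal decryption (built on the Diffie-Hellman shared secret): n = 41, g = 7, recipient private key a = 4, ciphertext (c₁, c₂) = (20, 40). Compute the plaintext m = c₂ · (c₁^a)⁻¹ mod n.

25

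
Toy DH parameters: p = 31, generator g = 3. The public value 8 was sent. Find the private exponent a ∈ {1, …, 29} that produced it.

Try successive powers of 3 modulo 31:
3^1 ≡ 3
3^2 ≡ 9
3^3 ≡ 27
3^4 ≡ 19
3^5 ≡ 26
3^6 ≡ 16
3^7 ≡ 17
3^8 ≡ 20
3^9 ≡ 29
3^10 ≡ 25
3^11 ≡ 13
3^12 ≡ 8
Found: a = 12.

12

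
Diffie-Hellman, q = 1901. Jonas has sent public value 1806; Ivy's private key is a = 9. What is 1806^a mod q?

1384

Shared key K = 1806^9 mod 1901.
1806^1 ≡ 1806 (mod 1901)
1806^2 = (1806^1)^2 ≡ 1806^2 = 3261636 ≡ 1421 (mod 1901)
1806^4 = (1806^2)^2 ≡ 1421^2 = 2019241 ≡ 379 (mod 1901)
1806^8 = (1806^4)^2 ≡ 379^2 = 143641 ≡ 1066 (mod 1901)
1806^9 = 1806^8 · 1806^1 ≡ 1066 · 1806 ≡ 1384 (mod 1901).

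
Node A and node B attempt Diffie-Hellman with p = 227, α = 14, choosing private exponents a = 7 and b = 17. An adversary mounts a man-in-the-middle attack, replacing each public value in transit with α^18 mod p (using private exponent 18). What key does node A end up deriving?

36

Node A receives an adversary's public value M = 14^18 mod 227 instead of the honest one.
14^1 ≡ 14 (mod 227)
14^2 = (14^1)^2 ≡ 14^2 = 196 ≡ 196 (mod 227)
14^4 = (14^2)^2 ≡ 196^2 = 38416 ≡ 53 (mod 227)
14^8 = (14^4)^2 ≡ 53^2 = 2809 ≡ 85 (mod 227)
14^16 = (14^8)^2 ≡ 85^2 = 7225 ≡ 188 (mod 227)
14^18 = 14^16 · 14^2 ≡ 188 · 196 ≡ 74 (mod 227).
So M = 74. Node A computes K = M^7 mod 227.
74^1 ≡ 74 (mod 227)
74^2 = (74^1)^2 ≡ 74^2 = 5476 ≡ 28 (mod 227)
74^4 = (74^2)^2 ≡ 28^2 = 784 ≡ 103 (mod 227)
74^7 = 74^4 · 74^2 · 74^1 ≡ 103 · 28 · 74 ≡ 36 (mod 227).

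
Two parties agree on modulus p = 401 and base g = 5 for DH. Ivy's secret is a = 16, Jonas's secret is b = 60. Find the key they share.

72

Jonas sends B = g^b mod p = 5^60 mod 401.
5^1 ≡ 5 (mod 401)
5^2 = (5^1)^2 ≡ 5^2 = 25 ≡ 25 (mod 401)
5^4 = (5^2)^2 ≡ 25^2 = 625 ≡ 224 (mod 401)
5^8 = (5^4)^2 ≡ 224^2 = 50176 ≡ 51 (mod 401)
5^16 = (5^8)^2 ≡ 51^2 = 2601 ≡ 195 (mod 401)
5^32 = (5^16)^2 ≡ 195^2 = 38025 ≡ 331 (mod 401)
5^60 = 5^32 · 5^16 · 5^8 · 5^4 ≡ 331 · 195 · 51 · 224 ≡ 72 (mod 401).
So B = 72. Ivy then computes K = B^a mod p = 72^16 mod 401.
72^1 ≡ 72 (mod 401)
72^2 = (72^1)^2 ≡ 72^2 = 5184 ≡ 372 (mod 401)
72^4 = (72^2)^2 ≡ 372^2 = 138384 ≡ 39 (mod 401)
72^8 = (72^4)^2 ≡ 39^2 = 1521 ≡ 318 (mod 401)
72^16 = (72^8)^2 ≡ 318^2 = 101124 ≡ 72 (mod 401)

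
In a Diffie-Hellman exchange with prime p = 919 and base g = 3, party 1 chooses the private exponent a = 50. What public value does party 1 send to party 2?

324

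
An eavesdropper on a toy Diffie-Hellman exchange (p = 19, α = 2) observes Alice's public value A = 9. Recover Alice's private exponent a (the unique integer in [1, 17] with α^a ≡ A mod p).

8

Try successive powers of 2 modulo 19:
2^1 ≡ 2
2^2 ≡ 4
2^3 ≡ 8
2^4 ≡ 16
2^5 ≡ 13
2^6 ≡ 7
2^7 ≡ 14
2^8 ≡ 9
Found: a = 8.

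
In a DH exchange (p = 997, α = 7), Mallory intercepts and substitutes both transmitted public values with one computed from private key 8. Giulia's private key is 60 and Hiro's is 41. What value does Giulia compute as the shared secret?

480

Giulia receives Mallory's public value M = 7^8 mod 997 instead of the honest one.
7^1 ≡ 7 (mod 997)
7^2 = (7^1)^2 ≡ 7^2 = 49 ≡ 49 (mod 997)
7^4 = (7^2)^2 ≡ 49^2 = 2401 ≡ 407 (mod 997)
7^8 = (7^4)^2 ≡ 407^2 = 165649 ≡ 147 (mod 997)
So M = 147. Giulia computes K = M^60 mod 997.
147^1 ≡ 147 (mod 997)
147^2 = (147^1)^2 ≡ 147^2 = 21609 ≡ 672 (mod 997)
147^4 = (147^2)^2 ≡ 672^2 = 451584 ≡ 940 (mod 997)
147^8 = (147^4)^2 ≡ 940^2 = 883600 ≡ 258 (mod 997)
147^16 = (147^8)^2 ≡ 258^2 = 66564 ≡ 762 (mod 997)
147^32 = (147^16)^2 ≡ 762^2 = 580644 ≡ 390 (mod 997)
147^60 = 147^32 · 147^16 · 147^8 · 147^4 ≡ 390 · 762 · 258 · 940 ≡ 480 (mod 997).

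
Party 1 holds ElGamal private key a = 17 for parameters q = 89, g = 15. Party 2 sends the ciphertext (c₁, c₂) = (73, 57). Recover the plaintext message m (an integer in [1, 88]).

Shared mask s = c₁^a mod q = 73^17 mod 89.
73^1 ≡ 73 (mod 89)
73^2 = (73^1)^2 ≡ 73^2 = 5329 ≡ 78 (mod 89)
73^4 = (73^2)^2 ≡ 78^2 = 6084 ≡ 32 (mod 89)
73^8 = (73^4)^2 ≡ 32^2 = 1024 ≡ 45 (mod 89)
73^16 = (73^8)^2 ≡ 45^2 = 2025 ≡ 67 (mod 89)
73^17 = 73^16 · 73^1 ≡ 67 · 73 ≡ 85 (mod 89).
So s = 85; s⁻¹ ≡ 22 (mod 89).
m = c₂ · s⁻¹ mod 89 = 57 · 22 mod 89 = 8.

8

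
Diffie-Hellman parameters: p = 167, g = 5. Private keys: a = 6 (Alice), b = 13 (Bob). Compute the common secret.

87

Bob sends B = g^b mod p = 5^13 mod 167.
5^1 ≡ 5 (mod 167)
5^2 = (5^1)^2 ≡ 5^2 = 25 ≡ 25 (mod 167)
5^4 = (5^2)^2 ≡ 25^2 = 625 ≡ 124 (mod 167)
5^8 = (5^4)^2 ≡ 124^2 = 15376 ≡ 12 (mod 167)
5^13 = 5^8 · 5^4 · 5^1 ≡ 12 · 124 · 5 ≡ 92 (mod 167).
So B = 92. Alice then computes K = B^a mod p = 92^6 mod 167.
92^1 ≡ 92 (mod 167)
92^2 = (92^1)^2 ≡ 92^2 = 8464 ≡ 114 (mod 167)
92^4 = (92^2)^2 ≡ 114^2 = 12996 ≡ 137 (mod 167)
92^6 = 92^4 · 92^2 ≡ 137 · 114 ≡ 87 (mod 167).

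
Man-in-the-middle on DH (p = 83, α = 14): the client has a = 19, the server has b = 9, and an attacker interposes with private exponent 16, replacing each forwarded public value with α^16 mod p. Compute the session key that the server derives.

61

The server receives an attacker's public value M = 14^16 mod 83 instead of the honest one.
14^1 ≡ 14 (mod 83)
14^2 = (14^1)^2 ≡ 14^2 = 196 ≡ 30 (mod 83)
14^4 = (14^2)^2 ≡ 30^2 = 900 ≡ 70 (mod 83)
14^8 = (14^4)^2 ≡ 70^2 = 4900 ≡ 3 (mod 83)
14^16 = (14^8)^2 ≡ 3^2 = 9 ≡ 9 (mod 83)
So M = 9. The server computes K = M^9 mod 83.
9^1 ≡ 9 (mod 83)
9^2 = (9^1)^2 ≡ 9^2 = 81 ≡ 81 (mod 83)
9^4 = (9^2)^2 ≡ 81^2 = 6561 ≡ 4 (mod 83)
9^8 = (9^4)^2 ≡ 4^2 = 16 ≡ 16 (mod 83)
9^9 = 9^8 · 9^1 ≡ 16 · 9 ≡ 61 (mod 83).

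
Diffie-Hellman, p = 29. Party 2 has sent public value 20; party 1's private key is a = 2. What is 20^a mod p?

23

Shared key K = 20^2 mod 29.
20^1 ≡ 20 (mod 29)
20^2 = (20^1)^2 ≡ 20^2 = 400 ≡ 23 (mod 29)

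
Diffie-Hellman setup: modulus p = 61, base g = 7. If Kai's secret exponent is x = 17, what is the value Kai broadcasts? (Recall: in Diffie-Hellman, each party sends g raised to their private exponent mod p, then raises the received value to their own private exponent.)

51

Public value = 7^17 (mod 61).
7^1 ≡ 7 (mod 61)
7^2 = (7^1)^2 ≡ 7^2 = 49 ≡ 49 (mod 61)
7^4 = (7^2)^2 ≡ 49^2 = 2401 ≡ 22 (mod 61)
7^8 = (7^4)^2 ≡ 22^2 = 484 ≡ 57 (mod 61)
7^16 = (7^8)^2 ≡ 57^2 = 3249 ≡ 16 (mod 61)
7^17 = 7^16 · 7^1 ≡ 16 · 7 ≡ 51 (mod 61).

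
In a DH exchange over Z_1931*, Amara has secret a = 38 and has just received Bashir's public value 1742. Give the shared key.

Shared key K = 1742^38 mod 1931.
1742^1 ≡ 1742 (mod 1931)
1742^2 = (1742^1)^2 ≡ 1742^2 = 3034564 ≡ 963 (mod 1931)
1742^4 = (1742^2)^2 ≡ 963^2 = 927369 ≡ 489 (mod 1931)
1742^8 = (1742^4)^2 ≡ 489^2 = 239121 ≡ 1608 (mod 1931)
1742^16 = (1742^8)^2 ≡ 1608^2 = 2585664 ≡ 55 (mod 1931)
1742^32 = (1742^16)^2 ≡ 55^2 = 3025 ≡ 1094 (mod 1931)
1742^38 = 1742^32 · 1742^4 · 1742^2 ≡ 1094 · 489 · 963 ≡ 768 (mod 1931).

768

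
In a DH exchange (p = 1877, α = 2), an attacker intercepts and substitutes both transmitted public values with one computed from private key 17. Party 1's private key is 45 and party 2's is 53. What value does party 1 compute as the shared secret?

478

Party 1 receives an attacker's public value M = 2^17 mod 1877 instead of the honest one.
2^1 ≡ 2 (mod 1877)
2^2 = (2^1)^2 ≡ 2^2 = 4 ≡ 4 (mod 1877)
2^4 = (2^2)^2 ≡ 4^2 = 16 ≡ 16 (mod 1877)
2^8 = (2^4)^2 ≡ 16^2 = 256 ≡ 256 (mod 1877)
2^16 = (2^8)^2 ≡ 256^2 = 65536 ≡ 1718 (mod 1877)
2^17 = 2^16 · 2^1 ≡ 1718 · 2 ≡ 1559 (mod 1877).
So M = 1559. Party 1 computes K = M^45 mod 1877.
1559^1 ≡ 1559 (mod 1877)
1559^2 = (1559^1)^2 ≡ 1559^2 = 2430481 ≡ 1643 (mod 1877)
1559^4 = (1559^2)^2 ≡ 1643^2 = 2699449 ≡ 323 (mod 1877)
1559^8 = (1559^4)^2 ≡ 323^2 = 104329 ≡ 1094 (mod 1877)
1559^16 = (1559^8)^2 ≡ 1094^2 = 1196836 ≡ 1187 (mod 1877)
1559^32 = (1559^16)^2 ≡ 1187^2 = 1408969 ≡ 1219 (mod 1877)
1559^45 = 1559^32 · 1559^8 · 1559^4 · 1559^1 ≡ 1219 · 1094 · 323 · 1559 ≡ 478 (mod 1877).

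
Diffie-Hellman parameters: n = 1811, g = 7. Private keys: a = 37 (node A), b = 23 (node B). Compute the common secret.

64

Node B sends B = g^b mod n = 7^23 mod 1811.
7^1 ≡ 7 (mod 1811)
7^2 = (7^1)^2 ≡ 7^2 = 49 ≡ 49 (mod 1811)
7^4 = (7^2)^2 ≡ 49^2 = 2401 ≡ 590 (mod 1811)
7^8 = (7^4)^2 ≡ 590^2 = 348100 ≡ 388 (mod 1811)
7^16 = (7^8)^2 ≡ 388^2 = 150544 ≡ 231 (mod 1811)
7^23 = 7^16 · 7^4 · 7^2 · 7^1 ≡ 231 · 590 · 49 · 7 ≡ 127 (mod 1811).
So B = 127. Node A then computes K = B^a mod n = 127^37 mod 1811.
127^1 ≡ 127 (mod 1811)
127^2 = (127^1)^2 ≡ 127^2 = 16129 ≡ 1641 (mod 1811)
127^4 = (127^2)^2 ≡ 1641^2 = 2692881 ≡ 1735 (mod 1811)
127^8 = (127^4)^2 ≡ 1735^2 = 3010225 ≡ 343 (mod 1811)
127^16 = (127^8)^2 ≡ 343^2 = 117649 ≡ 1745 (mod 1811)
127^32 = (127^16)^2 ≡ 1745^2 = 3045025 ≡ 734 (mod 1811)
127^37 = 127^32 · 127^4 · 127^1 ≡ 734 · 1735 · 127 ≡ 64 (mod 1811).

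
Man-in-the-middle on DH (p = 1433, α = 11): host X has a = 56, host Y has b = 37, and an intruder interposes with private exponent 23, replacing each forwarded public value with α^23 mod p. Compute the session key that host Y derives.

178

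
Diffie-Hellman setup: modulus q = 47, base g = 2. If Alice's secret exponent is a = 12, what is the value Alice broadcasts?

Public value = 2^12 mod 47.
2^1 ≡ 2 (mod 47)
2^2 = (2^1)^2 ≡ 2^2 = 4 ≡ 4 (mod 47)
2^4 = (2^2)^2 ≡ 4^2 = 16 ≡ 16 (mod 47)
2^8 = (2^4)^2 ≡ 16^2 = 256 ≡ 21 (mod 47)
2^12 = 2^8 · 2^4 ≡ 21 · 16 ≡ 7 (mod 47).

7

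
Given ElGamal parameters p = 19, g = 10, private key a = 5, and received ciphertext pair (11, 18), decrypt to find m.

8

Shared mask s = c₁^a mod p = 11^5 mod 19.
11^1 ≡ 11 (mod 19)
11^2 = (11^1)^2 ≡ 11^2 = 121 ≡ 7 (mod 19)
11^4 = (11^2)^2 ≡ 7^2 = 49 ≡ 11 (mod 19)
11^5 = 11^4 · 11^1 ≡ 11 · 11 ≡ 7 (mod 19).
So s = 7; s⁻¹ ≡ 11 (mod 19).
m = c₂ · s⁻¹ mod 19 = 18 · 11 mod 19 = 8.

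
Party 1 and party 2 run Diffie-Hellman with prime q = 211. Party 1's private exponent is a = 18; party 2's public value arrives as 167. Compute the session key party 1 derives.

87

Shared key K = 167^18 mod 211.
167^1 ≡ 167 (mod 211)
167^2 = (167^1)^2 ≡ 167^2 = 27889 ≡ 37 (mod 211)
167^4 = (167^2)^2 ≡ 37^2 = 1369 ≡ 103 (mod 211)
167^8 = (167^4)^2 ≡ 103^2 = 10609 ≡ 59 (mod 211)
167^16 = (167^8)^2 ≡ 59^2 = 3481 ≡ 105 (mod 211)
167^18 = 167^16 · 167^2 ≡ 105 · 37 ≡ 87 (mod 211).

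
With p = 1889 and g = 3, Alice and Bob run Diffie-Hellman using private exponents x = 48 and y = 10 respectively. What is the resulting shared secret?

Bob sends B = g^y mod p = 3^10 mod 1889.
3^1 ≡ 3 (mod 1889)
3^2 = (3^1)^2 ≡ 3^2 = 9 ≡ 9 (mod 1889)
3^4 = (3^2)^2 ≡ 9^2 = 81 ≡ 81 (mod 1889)
3^8 = (3^4)^2 ≡ 81^2 = 6561 ≡ 894 (mod 1889)
3^10 = 3^8 · 3^2 ≡ 894 · 9 ≡ 490 (mod 1889).
So B = 490. Alice then computes K = B^x mod p = 490^48 mod 1889.
490^1 ≡ 490 (mod 1889)
490^2 = (490^1)^2 ≡ 490^2 = 240100 ≡ 197 (mod 1889)
490^4 = (490^2)^2 ≡ 197^2 = 38809 ≡ 1029 (mod 1889)
490^8 = (490^4)^2 ≡ 1029^2 = 1058841 ≡ 1001 (mod 1889)
490^16 = (490^8)^2 ≡ 1001^2 = 1002001 ≡ 831 (mod 1889)
490^32 = (490^16)^2 ≡ 831^2 = 690561 ≡ 1076 (mod 1889)
490^48 = 490^32 · 490^16 ≡ 1076 · 831 ≡ 659 (mod 1889).

659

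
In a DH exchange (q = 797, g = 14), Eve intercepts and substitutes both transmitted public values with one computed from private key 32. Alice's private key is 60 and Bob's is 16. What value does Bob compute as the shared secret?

337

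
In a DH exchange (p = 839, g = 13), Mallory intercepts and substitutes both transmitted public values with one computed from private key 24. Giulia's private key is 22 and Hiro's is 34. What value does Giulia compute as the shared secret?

338

Giulia receives Mallory's public value M = 13^24 mod 839 instead of the honest one.
13^1 ≡ 13 (mod 839)
13^2 = (13^1)^2 ≡ 13^2 = 169 ≡ 169 (mod 839)
13^4 = (13^2)^2 ≡ 169^2 = 28561 ≡ 35 (mod 839)
13^8 = (13^4)^2 ≡ 35^2 = 1225 ≡ 386 (mod 839)
13^16 = (13^8)^2 ≡ 386^2 = 148996 ≡ 493 (mod 839)
13^24 = 13^16 · 13^8 ≡ 493 · 386 ≡ 684 (mod 839).
So M = 684. Giulia computes K = M^22 mod 839.
684^1 ≡ 684 (mod 839)
684^2 = (684^1)^2 ≡ 684^2 = 467856 ≡ 533 (mod 839)
684^4 = (684^2)^2 ≡ 533^2 = 284089 ≡ 507 (mod 839)
684^8 = (684^4)^2 ≡ 507^2 = 257049 ≡ 315 (mod 839)
684^16 = (684^8)^2 ≡ 315^2 = 99225 ≡ 223 (mod 839)
684^22 = 684^16 · 684^4 · 684^2 ≡ 223 · 507 · 533 ≡ 338 (mod 839).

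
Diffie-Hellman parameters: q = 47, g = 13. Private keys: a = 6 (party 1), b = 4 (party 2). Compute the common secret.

Party 1 sends A = g^a mod q = 13^6 mod 47.
13^1 ≡ 13 (mod 47)
13^2 = (13^1)^2 ≡ 13^2 = 169 ≡ 28 (mod 47)
13^4 = (13^2)^2 ≡ 28^2 = 784 ≡ 32 (mod 47)
13^6 = 13^4 · 13^2 ≡ 32 · 28 ≡ 3 (mod 47).
So A = 3. Party 2 then computes K = A^b mod q = 3^4 mod 47.
3^1 ≡ 3 (mod 47)
3^2 = (3^1)^2 ≡ 3^2 = 9 ≡ 9 (mod 47)
3^4 = (3^2)^2 ≡ 9^2 = 81 ≡ 34 (mod 47)

34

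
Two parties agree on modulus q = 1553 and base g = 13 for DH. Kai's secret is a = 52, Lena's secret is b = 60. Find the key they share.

Kai sends A = g^a mod q = 13^52 mod 1553.
13^1 ≡ 13 (mod 1553)
13^2 = (13^1)^2 ≡ 13^2 = 169 ≡ 169 (mod 1553)
13^4 = (13^2)^2 ≡ 169^2 = 28561 ≡ 607 (mod 1553)
13^8 = (13^4)^2 ≡ 607^2 = 368449 ≡ 388 (mod 1553)
13^16 = (13^8)^2 ≡ 388^2 = 150544 ≡ 1456 (mod 1553)
13^32 = (13^16)^2 ≡ 1456^2 = 2119936 ≡ 91 (mod 1553)
13^52 = 13^32 · 13^16 · 13^4 ≡ 91 · 1456 · 607 ≡ 1414 (mod 1553).
So A = 1414. Lena then computes K = A^b mod q = 1414^60 mod 1553.
1414^1 ≡ 1414 (mod 1553)
1414^2 = (1414^1)^2 ≡ 1414^2 = 1999396 ≡ 685 (mod 1553)
1414^4 = (1414^2)^2 ≡ 685^2 = 469225 ≡ 219 (mod 1553)
1414^8 = (1414^4)^2 ≡ 219^2 = 47961 ≡ 1371 (mod 1553)
1414^16 = (1414^8)^2 ≡ 1371^2 = 1879641 ≡ 511 (mod 1553)
1414^32 = (1414^16)^2 ≡ 511^2 = 261121 ≡ 217 (mod 1553)
1414^60 = 1414^32 · 1414^16 · 1414^8 · 1414^4 ≡ 217 · 511 · 1371 · 219 ≡ 1456 (mod 1553).

1456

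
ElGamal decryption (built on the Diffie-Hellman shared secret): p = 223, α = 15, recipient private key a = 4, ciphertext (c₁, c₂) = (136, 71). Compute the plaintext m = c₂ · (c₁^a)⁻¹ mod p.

168

Shared mask s = c₁^a mod p = 136^4 mod 223.
136^1 ≡ 136 (mod 223)
136^2 = (136^1)^2 ≡ 136^2 = 18496 ≡ 210 (mod 223)
136^4 = (136^2)^2 ≡ 210^2 = 44100 ≡ 169 (mod 223)
So s = 169; s⁻¹ ≡ 128 (mod 223).
m = c₂ · s⁻¹ mod 223 = 71 · 128 mod 223 = 168.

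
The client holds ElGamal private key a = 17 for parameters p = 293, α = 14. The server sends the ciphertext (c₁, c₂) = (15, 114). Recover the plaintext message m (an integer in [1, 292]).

Shared mask s = c₁^a mod p = 15^17 mod 293.
15^1 ≡ 15 (mod 293)
15^2 = (15^1)^2 ≡ 15^2 = 225 ≡ 225 (mod 293)
15^4 = (15^2)^2 ≡ 225^2 = 50625 ≡ 229 (mod 293)
15^8 = (15^4)^2 ≡ 229^2 = 52441 ≡ 287 (mod 293)
15^16 = (15^8)^2 ≡ 287^2 = 82369 ≡ 36 (mod 293)
15^17 = 15^16 · 15^1 ≡ 36 · 15 ≡ 247 (mod 293).
So s = 247; s⁻¹ ≡ 121 (mod 293).
m = c₂ · s⁻¹ mod 293 = 114 · 121 mod 293 = 23.

23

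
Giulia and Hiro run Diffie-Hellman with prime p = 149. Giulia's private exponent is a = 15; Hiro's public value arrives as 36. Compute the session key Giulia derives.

Shared key K = 36^15 mod 149.
36^1 ≡ 36 (mod 149)
36^2 = (36^1)^2 ≡ 36^2 = 1296 ≡ 104 (mod 149)
36^4 = (36^2)^2 ≡ 104^2 = 10816 ≡ 88 (mod 149)
36^8 = (36^4)^2 ≡ 88^2 = 7744 ≡ 145 (mod 149)
36^15 = 36^8 · 36^4 · 36^2 · 36^1 ≡ 145 · 88 · 104 · 36 ≡ 17 (mod 149).

17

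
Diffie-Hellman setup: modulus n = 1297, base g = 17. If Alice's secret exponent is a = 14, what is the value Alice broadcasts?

Public value = 17^14 mod 1297.
17^1 ≡ 17 (mod 1297)
17^2 = (17^1)^2 ≡ 17^2 = 289 ≡ 289 (mod 1297)
17^4 = (17^2)^2 ≡ 289^2 = 83521 ≡ 513 (mod 1297)
17^8 = (17^4)^2 ≡ 513^2 = 263169 ≡ 1175 (mod 1297)
17^14 = 17^8 · 17^4 · 17^2 ≡ 1175 · 513 · 289 ≡ 608 (mod 1297).

608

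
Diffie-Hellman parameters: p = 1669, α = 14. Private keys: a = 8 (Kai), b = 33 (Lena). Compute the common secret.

Lena sends B = α^b mod p = 14^33 mod 1669.
14^1 ≡ 14 (mod 1669)
14^2 = (14^1)^2 ≡ 14^2 = 196 ≡ 196 (mod 1669)
14^4 = (14^2)^2 ≡ 196^2 = 38416 ≡ 29 (mod 1669)
14^8 = (14^4)^2 ≡ 29^2 = 841 ≡ 841 (mod 1669)
14^16 = (14^8)^2 ≡ 841^2 = 707281 ≡ 1294 (mod 1669)
14^32 = (14^16)^2 ≡ 1294^2 = 1674436 ≡ 429 (mod 1669)
14^33 = 14^32 · 14^1 ≡ 429 · 14 ≡ 999 (mod 1669).
So B = 999. Kai then computes K = B^a mod p = 999^8 mod 1669.
999^1 ≡ 999 (mod 1669)
999^2 = (999^1)^2 ≡ 999^2 = 998001 ≡ 1608 (mod 1669)
999^4 = (999^2)^2 ≡ 1608^2 = 2585664 ≡ 383 (mod 1669)
999^8 = (999^4)^2 ≡ 383^2 = 146689 ≡ 1486 (mod 1669)

1486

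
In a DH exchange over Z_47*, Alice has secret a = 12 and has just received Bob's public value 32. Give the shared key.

Shared key K = 32^12 mod 47.
32^1 ≡ 32 (mod 47)
32^2 = (32^1)^2 ≡ 32^2 = 1024 ≡ 37 (mod 47)
32^4 = (32^2)^2 ≡ 37^2 = 1369 ≡ 6 (mod 47)
32^8 = (32^4)^2 ≡ 6^2 = 36 ≡ 36 (mod 47)
32^12 = 32^8 · 32^4 ≡ 36 · 6 ≡ 28 (mod 47).

28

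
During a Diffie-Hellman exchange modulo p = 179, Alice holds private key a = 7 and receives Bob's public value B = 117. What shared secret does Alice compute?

Shared key K = 117^7 mod 179.
117^1 ≡ 117 (mod 179)
117^2 = (117^1)^2 ≡ 117^2 = 13689 ≡ 85 (mod 179)
117^4 = (117^2)^2 ≡ 85^2 = 7225 ≡ 65 (mod 179)
117^7 = 117^4 · 117^2 · 117^1 ≡ 65 · 85 · 117 ≡ 56 (mod 179).

56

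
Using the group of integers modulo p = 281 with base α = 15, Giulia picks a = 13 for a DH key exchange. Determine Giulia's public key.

91

Public value = 15^13 mod 281.
15^1 ≡ 15 (mod 281)
15^2 = (15^1)^2 ≡ 15^2 = 225 ≡ 225 (mod 281)
15^4 = (15^2)^2 ≡ 225^2 = 50625 ≡ 45 (mod 281)
15^8 = (15^4)^2 ≡ 45^2 = 2025 ≡ 58 (mod 281)
15^13 = 15^8 · 15^4 · 15^1 ≡ 58 · 45 · 15 ≡ 91 (mod 281).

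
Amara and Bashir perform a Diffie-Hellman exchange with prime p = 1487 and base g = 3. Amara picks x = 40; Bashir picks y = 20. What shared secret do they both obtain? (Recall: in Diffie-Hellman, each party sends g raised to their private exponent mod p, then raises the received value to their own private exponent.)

147

Amara sends A = g^x mod p = 3^40 mod 1487.
3^1 ≡ 3 (mod 1487)
3^2 = (3^1)^2 ≡ 3^2 = 9 ≡ 9 (mod 1487)
3^4 = (3^2)^2 ≡ 9^2 = 81 ≡ 81 (mod 1487)
3^8 = (3^4)^2 ≡ 81^2 = 6561 ≡ 613 (mod 1487)
3^16 = (3^8)^2 ≡ 613^2 = 375769 ≡ 1045 (mod 1487)
3^32 = (3^16)^2 ≡ 1045^2 = 1092025 ≡ 567 (mod 1487)
3^40 = 3^32 · 3^8 ≡ 567 · 613 ≡ 1100 (mod 1487).
So A = 1100. Bashir then computes K = A^y mod p = 1100^20 mod 1487.
1100^1 ≡ 1100 (mod 1487)
1100^2 = (1100^1)^2 ≡ 1100^2 = 1210000 ≡ 1069 (mod 1487)
1100^4 = (1100^2)^2 ≡ 1069^2 = 1142761 ≡ 745 (mod 1487)
1100^8 = (1100^4)^2 ≡ 745^2 = 555025 ≡ 374 (mod 1487)
1100^16 = (1100^8)^2 ≡ 374^2 = 139876 ≡ 98 (mod 1487)
1100^20 = 1100^16 · 1100^4 ≡ 98 · 745 ≡ 147 (mod 1487).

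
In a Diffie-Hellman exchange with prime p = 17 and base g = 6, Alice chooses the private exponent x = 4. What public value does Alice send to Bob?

Public value = 6^{4} \pmod{17}.
6^1 ≡ 6 (mod 17)
6^2 = (6^1)^2 ≡ 6^2 = 36 ≡ 2 (mod 17)
6^4 = (6^2)^2 ≡ 2^2 = 4 ≡ 4 (mod 17)

4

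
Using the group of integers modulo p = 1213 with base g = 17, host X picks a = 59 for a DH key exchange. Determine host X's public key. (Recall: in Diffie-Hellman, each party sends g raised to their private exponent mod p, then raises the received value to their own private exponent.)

Public value = 17^59 (mod 1213).
17^1 ≡ 17 (mod 1213)
17^2 = (17^1)^2 ≡ 17^2 = 289 ≡ 289 (mod 1213)
17^4 = (17^2)^2 ≡ 289^2 = 83521 ≡ 1037 (mod 1213)
17^8 = (17^4)^2 ≡ 1037^2 = 1075369 ≡ 651 (mod 1213)
17^16 = (17^8)^2 ≡ 651^2 = 423801 ≡ 464 (mod 1213)
17^32 = (17^16)^2 ≡ 464^2 = 215296 ≡ 595 (mod 1213)
17^59 = 17^32 · 17^16 · 17^8 · 17^2 · 17^1 ≡ 595 · 464 · 651 · 289 · 17 ≡ 1074 (mod 1213).

1074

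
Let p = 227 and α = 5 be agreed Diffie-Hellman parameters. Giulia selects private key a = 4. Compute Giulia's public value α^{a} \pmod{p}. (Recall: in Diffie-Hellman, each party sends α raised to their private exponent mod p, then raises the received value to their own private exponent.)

Public value = 5^{4} \pmod{227}.
5^1 ≡ 5 (mod 227)
5^2 = (5^1)^2 ≡ 5^2 = 25 ≡ 25 (mod 227)
5^4 = (5^2)^2 ≡ 25^2 = 625 ≡ 171 (mod 227)

171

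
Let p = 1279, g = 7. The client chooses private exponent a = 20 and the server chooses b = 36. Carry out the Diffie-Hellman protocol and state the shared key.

The server sends B = g^b mod p = 7^36 mod 1279.
7^1 ≡ 7 (mod 1279)
7^2 = (7^1)^2 ≡ 7^2 = 49 ≡ 49 (mod 1279)
7^4 = (7^2)^2 ≡ 49^2 = 2401 ≡ 1122 (mod 1279)
7^8 = (7^4)^2 ≡ 1122^2 = 1258884 ≡ 348 (mod 1279)
7^16 = (7^8)^2 ≡ 348^2 = 121104 ≡ 878 (mod 1279)
7^32 = (7^16)^2 ≡ 878^2 = 770884 ≡ 926 (mod 1279)
7^36 = 7^32 · 7^4 ≡ 926 · 1122 ≡ 424 (mod 1279).
So B = 424. The client then computes K = B^a mod p = 424^20 mod 1279.
424^1 ≡ 424 (mod 1279)
424^2 = (424^1)^2 ≡ 424^2 = 179776 ≡ 716 (mod 1279)
424^4 = (424^2)^2 ≡ 716^2 = 512656 ≡ 1056 (mod 1279)
424^8 = (424^4)^2 ≡ 1056^2 = 1115136 ≡ 1127 (mod 1279)
424^16 = (424^8)^2 ≡ 1127^2 = 1270129 ≡ 82 (mod 1279)
424^20 = 424^16 · 424^4 ≡ 82 · 1056 ≡ 899 (mod 1279).

899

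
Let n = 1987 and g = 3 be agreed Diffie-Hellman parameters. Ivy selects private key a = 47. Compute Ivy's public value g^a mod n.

915

Public value = 3^47 mod 1987.
3^1 ≡ 3 (mod 1987)
3^2 = (3^1)^2 ≡ 3^2 = 9 ≡ 9 (mod 1987)
3^4 = (3^2)^2 ≡ 9^2 = 81 ≡ 81 (mod 1987)
3^8 = (3^4)^2 ≡ 81^2 = 6561 ≡ 600 (mod 1987)
3^16 = (3^8)^2 ≡ 600^2 = 360000 ≡ 353 (mod 1987)
3^32 = (3^16)^2 ≡ 353^2 = 124609 ≡ 1415 (mod 1987)
3^47 = 3^32 · 3^8 · 3^4 · 3^2 · 3^1 ≡ 1415 · 600 · 81 · 9 · 3 ≡ 915 (mod 1987).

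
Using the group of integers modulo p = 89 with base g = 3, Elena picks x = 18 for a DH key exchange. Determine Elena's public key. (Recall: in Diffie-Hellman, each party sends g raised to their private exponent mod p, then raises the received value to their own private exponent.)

18

Public value = 3^18 mod 89.
3^1 ≡ 3 (mod 89)
3^2 = (3^1)^2 ≡ 3^2 = 9 ≡ 9 (mod 89)
3^4 = (3^2)^2 ≡ 9^2 = 81 ≡ 81 (mod 89)
3^8 = (3^4)^2 ≡ 81^2 = 6561 ≡ 64 (mod 89)
3^16 = (3^8)^2 ≡ 64^2 = 4096 ≡ 2 (mod 89)
3^18 = 3^16 · 3^2 ≡ 2 · 9 ≡ 18 (mod 89).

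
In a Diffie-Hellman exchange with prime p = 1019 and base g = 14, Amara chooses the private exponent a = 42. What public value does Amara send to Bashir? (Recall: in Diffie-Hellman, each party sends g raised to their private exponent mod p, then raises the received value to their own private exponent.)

261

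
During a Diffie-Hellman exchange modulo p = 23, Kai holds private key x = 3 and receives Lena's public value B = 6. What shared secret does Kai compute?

Shared key K = 6^3 mod 23.
6^1 ≡ 6 (mod 23)
6^2 = (6^1)^2 ≡ 6^2 = 36 ≡ 13 (mod 23)
6^3 = 6^2 · 6^1 ≡ 13 · 6 ≡ 9 (mod 23).

9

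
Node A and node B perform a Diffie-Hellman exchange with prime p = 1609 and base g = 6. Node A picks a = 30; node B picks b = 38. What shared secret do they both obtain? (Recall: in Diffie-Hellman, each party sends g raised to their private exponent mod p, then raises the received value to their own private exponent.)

837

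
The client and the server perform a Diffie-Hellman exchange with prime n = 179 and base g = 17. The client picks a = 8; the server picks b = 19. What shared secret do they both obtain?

101

The server sends B = g^b mod n = 17^19 mod 179.
17^1 ≡ 17 (mod 179)
17^2 = (17^1)^2 ≡ 17^2 = 289 ≡ 110 (mod 179)
17^4 = (17^2)^2 ≡ 110^2 = 12100 ≡ 107 (mod 179)
17^8 = (17^4)^2 ≡ 107^2 = 11449 ≡ 172 (mod 179)
17^16 = (17^8)^2 ≡ 172^2 = 29584 ≡ 49 (mod 179)
17^19 = 17^16 · 17^2 · 17^1 ≡ 49 · 110 · 17 ≡ 161 (mod 179).
So B = 161. The client then computes K = B^a mod n = 161^8 mod 179.
161^1 ≡ 161 (mod 179)
161^2 = (161^1)^2 ≡ 161^2 = 25921 ≡ 145 (mod 179)
161^4 = (161^2)^2 ≡ 145^2 = 21025 ≡ 82 (mod 179)
161^8 = (161^4)^2 ≡ 82^2 = 6724 ≡ 101 (mod 179)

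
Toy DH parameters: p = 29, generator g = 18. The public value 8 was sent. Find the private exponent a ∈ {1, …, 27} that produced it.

13

Try successive powers of 18 modulo 29:
18^1 ≡ 18
18^2 ≡ 5
18^3 ≡ 3
18^4 ≡ 25
18^5 ≡ 15
18^6 ≡ 9
18^7 ≡ 17
18^8 ≡ 16
18^9 ≡ 27
18^10 ≡ 22
18^11 ≡ 19
18^12 ≡ 23
18^13 ≡ 8
Found: a = 13.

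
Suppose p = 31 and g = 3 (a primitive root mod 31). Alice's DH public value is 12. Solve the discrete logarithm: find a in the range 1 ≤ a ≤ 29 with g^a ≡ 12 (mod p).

19

Try successive powers of 3 modulo 31:
3^1 ≡ 3
3^2 ≡ 9
3^3 ≡ 27
3^4 ≡ 19
3^5 ≡ 26
3^6 ≡ 16
3^7 ≡ 17
3^8 ≡ 20
3^9 ≡ 29
3^10 ≡ 25
3^11 ≡ 13
3^12 ≡ 8
3^13 ≡ 24
3^14 ≡ 10
3^15 ≡ 30
3^16 ≡ 28
3^17 ≡ 22
3^18 ≡ 4
3^19 ≡ 12
Found: a = 19.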